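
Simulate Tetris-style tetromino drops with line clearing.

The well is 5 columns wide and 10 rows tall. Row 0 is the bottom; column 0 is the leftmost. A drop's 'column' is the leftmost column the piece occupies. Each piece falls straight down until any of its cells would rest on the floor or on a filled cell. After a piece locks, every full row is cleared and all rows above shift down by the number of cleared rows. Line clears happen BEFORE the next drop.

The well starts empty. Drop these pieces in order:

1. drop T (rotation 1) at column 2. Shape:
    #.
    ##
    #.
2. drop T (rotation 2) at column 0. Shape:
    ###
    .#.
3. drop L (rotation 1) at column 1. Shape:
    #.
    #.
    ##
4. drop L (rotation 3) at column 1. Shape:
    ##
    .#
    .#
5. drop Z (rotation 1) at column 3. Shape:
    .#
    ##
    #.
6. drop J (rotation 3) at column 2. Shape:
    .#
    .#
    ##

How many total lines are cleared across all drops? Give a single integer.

Drop 1: T rot1 at col 2 lands with bottom-row=0; cleared 0 line(s) (total 0); column heights now [0 0 3 2 0], max=3
Drop 2: T rot2 at col 0 lands with bottom-row=2; cleared 0 line(s) (total 0); column heights now [4 4 4 2 0], max=4
Drop 3: L rot1 at col 1 lands with bottom-row=4; cleared 0 line(s) (total 0); column heights now [4 7 5 2 0], max=7
Drop 4: L rot3 at col 1 lands with bottom-row=5; cleared 0 line(s) (total 0); column heights now [4 8 8 2 0], max=8
Drop 5: Z rot1 at col 3 lands with bottom-row=2; cleared 1 line(s) (total 1); column heights now [0 7 7 3 4], max=7
Drop 6: J rot3 at col 2 lands with bottom-row=7; cleared 0 line(s) (total 1); column heights now [0 7 8 10 4], max=10

Answer: 1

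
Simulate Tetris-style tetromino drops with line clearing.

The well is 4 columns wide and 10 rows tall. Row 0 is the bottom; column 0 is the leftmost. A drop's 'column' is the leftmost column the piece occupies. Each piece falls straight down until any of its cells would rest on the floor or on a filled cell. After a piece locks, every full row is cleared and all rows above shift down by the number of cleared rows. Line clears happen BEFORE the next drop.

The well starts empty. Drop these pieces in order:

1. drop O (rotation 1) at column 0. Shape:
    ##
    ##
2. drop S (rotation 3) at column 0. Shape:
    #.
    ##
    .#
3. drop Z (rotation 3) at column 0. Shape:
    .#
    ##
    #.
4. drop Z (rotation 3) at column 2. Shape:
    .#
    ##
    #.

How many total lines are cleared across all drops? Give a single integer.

Answer: 1

Derivation:
Drop 1: O rot1 at col 0 lands with bottom-row=0; cleared 0 line(s) (total 0); column heights now [2 2 0 0], max=2
Drop 2: S rot3 at col 0 lands with bottom-row=2; cleared 0 line(s) (total 0); column heights now [5 4 0 0], max=5
Drop 3: Z rot3 at col 0 lands with bottom-row=5; cleared 0 line(s) (total 0); column heights now [7 8 0 0], max=8
Drop 4: Z rot3 at col 2 lands with bottom-row=0; cleared 1 line(s) (total 1); column heights now [6 7 1 2], max=7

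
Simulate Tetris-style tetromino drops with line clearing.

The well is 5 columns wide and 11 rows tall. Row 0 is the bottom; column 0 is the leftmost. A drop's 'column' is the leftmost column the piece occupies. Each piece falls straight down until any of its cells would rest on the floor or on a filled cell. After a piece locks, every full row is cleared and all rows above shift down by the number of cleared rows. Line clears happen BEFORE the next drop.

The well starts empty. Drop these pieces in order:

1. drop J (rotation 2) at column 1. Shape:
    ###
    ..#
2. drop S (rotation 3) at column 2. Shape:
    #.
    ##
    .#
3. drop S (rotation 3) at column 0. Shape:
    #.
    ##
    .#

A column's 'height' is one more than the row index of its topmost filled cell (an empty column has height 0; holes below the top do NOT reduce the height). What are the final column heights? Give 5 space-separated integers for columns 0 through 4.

Answer: 5 4 5 4 0

Derivation:
Drop 1: J rot2 at col 1 lands with bottom-row=0; cleared 0 line(s) (total 0); column heights now [0 2 2 2 0], max=2
Drop 2: S rot3 at col 2 lands with bottom-row=2; cleared 0 line(s) (total 0); column heights now [0 2 5 4 0], max=5
Drop 3: S rot3 at col 0 lands with bottom-row=2; cleared 0 line(s) (total 0); column heights now [5 4 5 4 0], max=5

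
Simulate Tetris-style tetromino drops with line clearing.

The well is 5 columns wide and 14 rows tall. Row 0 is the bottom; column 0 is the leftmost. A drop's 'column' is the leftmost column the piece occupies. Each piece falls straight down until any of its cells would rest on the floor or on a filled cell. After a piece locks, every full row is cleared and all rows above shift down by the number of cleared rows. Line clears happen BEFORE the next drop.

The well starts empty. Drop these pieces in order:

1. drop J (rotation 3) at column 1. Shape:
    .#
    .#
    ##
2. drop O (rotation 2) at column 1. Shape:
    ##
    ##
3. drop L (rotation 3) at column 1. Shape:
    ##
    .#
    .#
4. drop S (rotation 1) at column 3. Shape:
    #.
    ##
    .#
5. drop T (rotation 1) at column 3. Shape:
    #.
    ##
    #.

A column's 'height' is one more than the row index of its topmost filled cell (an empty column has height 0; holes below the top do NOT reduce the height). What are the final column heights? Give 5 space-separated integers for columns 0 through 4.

Answer: 0 8 8 6 5

Derivation:
Drop 1: J rot3 at col 1 lands with bottom-row=0; cleared 0 line(s) (total 0); column heights now [0 1 3 0 0], max=3
Drop 2: O rot2 at col 1 lands with bottom-row=3; cleared 0 line(s) (total 0); column heights now [0 5 5 0 0], max=5
Drop 3: L rot3 at col 1 lands with bottom-row=5; cleared 0 line(s) (total 0); column heights now [0 8 8 0 0], max=8
Drop 4: S rot1 at col 3 lands with bottom-row=0; cleared 0 line(s) (total 0); column heights now [0 8 8 3 2], max=8
Drop 5: T rot1 at col 3 lands with bottom-row=3; cleared 0 line(s) (total 0); column heights now [0 8 8 6 5], max=8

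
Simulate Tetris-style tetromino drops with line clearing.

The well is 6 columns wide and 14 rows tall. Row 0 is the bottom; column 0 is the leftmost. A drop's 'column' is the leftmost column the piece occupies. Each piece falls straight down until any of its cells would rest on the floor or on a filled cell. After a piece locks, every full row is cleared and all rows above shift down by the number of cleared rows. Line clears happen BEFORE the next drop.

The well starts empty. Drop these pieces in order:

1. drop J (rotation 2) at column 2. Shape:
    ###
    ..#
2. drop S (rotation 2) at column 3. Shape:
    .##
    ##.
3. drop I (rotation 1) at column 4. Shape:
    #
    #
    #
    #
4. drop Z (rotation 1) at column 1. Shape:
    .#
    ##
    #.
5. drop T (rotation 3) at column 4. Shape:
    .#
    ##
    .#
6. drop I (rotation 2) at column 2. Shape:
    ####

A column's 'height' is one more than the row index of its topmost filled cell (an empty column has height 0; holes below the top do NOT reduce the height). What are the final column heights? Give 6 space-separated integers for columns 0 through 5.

Answer: 0 3 11 11 11 11

Derivation:
Drop 1: J rot2 at col 2 lands with bottom-row=0; cleared 0 line(s) (total 0); column heights now [0 0 2 2 2 0], max=2
Drop 2: S rot2 at col 3 lands with bottom-row=2; cleared 0 line(s) (total 0); column heights now [0 0 2 3 4 4], max=4
Drop 3: I rot1 at col 4 lands with bottom-row=4; cleared 0 line(s) (total 0); column heights now [0 0 2 3 8 4], max=8
Drop 4: Z rot1 at col 1 lands with bottom-row=1; cleared 0 line(s) (total 0); column heights now [0 3 4 3 8 4], max=8
Drop 5: T rot3 at col 4 lands with bottom-row=7; cleared 0 line(s) (total 0); column heights now [0 3 4 3 9 10], max=10
Drop 6: I rot2 at col 2 lands with bottom-row=10; cleared 0 line(s) (total 0); column heights now [0 3 11 11 11 11], max=11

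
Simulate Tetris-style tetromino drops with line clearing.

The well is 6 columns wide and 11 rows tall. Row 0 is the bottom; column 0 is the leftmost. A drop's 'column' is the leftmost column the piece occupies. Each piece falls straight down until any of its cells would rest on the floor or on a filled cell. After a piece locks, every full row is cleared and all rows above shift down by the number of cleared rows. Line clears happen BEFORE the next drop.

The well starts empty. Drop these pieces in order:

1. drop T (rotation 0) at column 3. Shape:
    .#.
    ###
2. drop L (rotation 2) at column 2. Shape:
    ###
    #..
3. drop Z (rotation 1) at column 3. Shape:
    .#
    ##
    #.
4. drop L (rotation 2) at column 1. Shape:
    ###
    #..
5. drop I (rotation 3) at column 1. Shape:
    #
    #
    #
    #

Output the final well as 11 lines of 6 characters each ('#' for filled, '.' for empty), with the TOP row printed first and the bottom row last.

Answer: ......
.#....
.#....
.#....
.#....
.####.
.#.##.
...#..
..###.
..#.#.
...###

Derivation:
Drop 1: T rot0 at col 3 lands with bottom-row=0; cleared 0 line(s) (total 0); column heights now [0 0 0 1 2 1], max=2
Drop 2: L rot2 at col 2 lands with bottom-row=1; cleared 0 line(s) (total 0); column heights now [0 0 3 3 3 1], max=3
Drop 3: Z rot1 at col 3 lands with bottom-row=3; cleared 0 line(s) (total 0); column heights now [0 0 3 5 6 1], max=6
Drop 4: L rot2 at col 1 lands with bottom-row=4; cleared 0 line(s) (total 0); column heights now [0 6 6 6 6 1], max=6
Drop 5: I rot3 at col 1 lands with bottom-row=6; cleared 0 line(s) (total 0); column heights now [0 10 6 6 6 1], max=10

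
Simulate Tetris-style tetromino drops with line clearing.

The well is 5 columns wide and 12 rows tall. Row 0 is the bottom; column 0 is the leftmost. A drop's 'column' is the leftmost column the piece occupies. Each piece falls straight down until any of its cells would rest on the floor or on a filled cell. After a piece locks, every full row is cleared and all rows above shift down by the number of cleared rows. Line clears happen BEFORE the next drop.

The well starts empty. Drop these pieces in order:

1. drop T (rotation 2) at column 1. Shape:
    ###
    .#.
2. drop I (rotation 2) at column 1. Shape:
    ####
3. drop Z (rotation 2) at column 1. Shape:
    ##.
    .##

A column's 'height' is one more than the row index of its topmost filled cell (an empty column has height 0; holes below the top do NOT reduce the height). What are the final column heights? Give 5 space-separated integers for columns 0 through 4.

Drop 1: T rot2 at col 1 lands with bottom-row=0; cleared 0 line(s) (total 0); column heights now [0 2 2 2 0], max=2
Drop 2: I rot2 at col 1 lands with bottom-row=2; cleared 0 line(s) (total 0); column heights now [0 3 3 3 3], max=3
Drop 3: Z rot2 at col 1 lands with bottom-row=3; cleared 0 line(s) (total 0); column heights now [0 5 5 4 3], max=5

Answer: 0 5 5 4 3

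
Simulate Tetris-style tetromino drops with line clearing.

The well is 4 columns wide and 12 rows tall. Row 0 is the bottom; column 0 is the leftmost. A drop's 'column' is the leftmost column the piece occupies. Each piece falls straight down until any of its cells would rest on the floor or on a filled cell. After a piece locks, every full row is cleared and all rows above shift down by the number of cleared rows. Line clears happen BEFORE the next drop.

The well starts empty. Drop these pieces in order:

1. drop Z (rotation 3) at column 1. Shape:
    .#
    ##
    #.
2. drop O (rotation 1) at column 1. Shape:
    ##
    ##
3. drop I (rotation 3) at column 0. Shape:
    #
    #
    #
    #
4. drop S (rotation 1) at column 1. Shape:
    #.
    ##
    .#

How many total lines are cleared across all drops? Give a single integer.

Answer: 0

Derivation:
Drop 1: Z rot3 at col 1 lands with bottom-row=0; cleared 0 line(s) (total 0); column heights now [0 2 3 0], max=3
Drop 2: O rot1 at col 1 lands with bottom-row=3; cleared 0 line(s) (total 0); column heights now [0 5 5 0], max=5
Drop 3: I rot3 at col 0 lands with bottom-row=0; cleared 0 line(s) (total 0); column heights now [4 5 5 0], max=5
Drop 4: S rot1 at col 1 lands with bottom-row=5; cleared 0 line(s) (total 0); column heights now [4 8 7 0], max=8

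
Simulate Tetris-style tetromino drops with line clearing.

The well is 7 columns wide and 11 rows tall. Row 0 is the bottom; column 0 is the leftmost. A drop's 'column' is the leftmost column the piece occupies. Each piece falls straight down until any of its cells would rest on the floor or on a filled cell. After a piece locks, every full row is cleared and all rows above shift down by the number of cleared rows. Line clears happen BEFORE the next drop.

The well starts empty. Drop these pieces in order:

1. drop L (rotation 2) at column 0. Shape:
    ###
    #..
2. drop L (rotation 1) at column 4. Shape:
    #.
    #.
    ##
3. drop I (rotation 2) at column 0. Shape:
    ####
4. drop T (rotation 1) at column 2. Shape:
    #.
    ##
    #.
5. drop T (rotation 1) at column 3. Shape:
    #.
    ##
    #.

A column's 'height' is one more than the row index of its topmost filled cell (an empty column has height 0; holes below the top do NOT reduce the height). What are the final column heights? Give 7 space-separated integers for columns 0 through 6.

Drop 1: L rot2 at col 0 lands with bottom-row=0; cleared 0 line(s) (total 0); column heights now [2 2 2 0 0 0 0], max=2
Drop 2: L rot1 at col 4 lands with bottom-row=0; cleared 0 line(s) (total 0); column heights now [2 2 2 0 3 1 0], max=3
Drop 3: I rot2 at col 0 lands with bottom-row=2; cleared 0 line(s) (total 0); column heights now [3 3 3 3 3 1 0], max=3
Drop 4: T rot1 at col 2 lands with bottom-row=3; cleared 0 line(s) (total 0); column heights now [3 3 6 5 3 1 0], max=6
Drop 5: T rot1 at col 3 lands with bottom-row=5; cleared 0 line(s) (total 0); column heights now [3 3 6 8 7 1 0], max=8

Answer: 3 3 6 8 7 1 0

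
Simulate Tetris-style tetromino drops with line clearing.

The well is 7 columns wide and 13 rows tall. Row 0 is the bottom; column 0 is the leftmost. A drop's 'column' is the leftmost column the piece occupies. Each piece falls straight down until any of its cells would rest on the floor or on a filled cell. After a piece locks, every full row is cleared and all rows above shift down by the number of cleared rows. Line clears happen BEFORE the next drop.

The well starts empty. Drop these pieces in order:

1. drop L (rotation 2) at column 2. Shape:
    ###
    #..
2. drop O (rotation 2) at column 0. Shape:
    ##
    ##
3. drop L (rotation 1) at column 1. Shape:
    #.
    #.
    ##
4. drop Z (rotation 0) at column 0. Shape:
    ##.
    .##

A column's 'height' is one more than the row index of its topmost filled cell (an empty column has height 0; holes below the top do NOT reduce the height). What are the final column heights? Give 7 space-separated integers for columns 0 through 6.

Answer: 7 7 6 2 2 0 0

Derivation:
Drop 1: L rot2 at col 2 lands with bottom-row=0; cleared 0 line(s) (total 0); column heights now [0 0 2 2 2 0 0], max=2
Drop 2: O rot2 at col 0 lands with bottom-row=0; cleared 0 line(s) (total 0); column heights now [2 2 2 2 2 0 0], max=2
Drop 3: L rot1 at col 1 lands with bottom-row=2; cleared 0 line(s) (total 0); column heights now [2 5 3 2 2 0 0], max=5
Drop 4: Z rot0 at col 0 lands with bottom-row=5; cleared 0 line(s) (total 0); column heights now [7 7 6 2 2 0 0], max=7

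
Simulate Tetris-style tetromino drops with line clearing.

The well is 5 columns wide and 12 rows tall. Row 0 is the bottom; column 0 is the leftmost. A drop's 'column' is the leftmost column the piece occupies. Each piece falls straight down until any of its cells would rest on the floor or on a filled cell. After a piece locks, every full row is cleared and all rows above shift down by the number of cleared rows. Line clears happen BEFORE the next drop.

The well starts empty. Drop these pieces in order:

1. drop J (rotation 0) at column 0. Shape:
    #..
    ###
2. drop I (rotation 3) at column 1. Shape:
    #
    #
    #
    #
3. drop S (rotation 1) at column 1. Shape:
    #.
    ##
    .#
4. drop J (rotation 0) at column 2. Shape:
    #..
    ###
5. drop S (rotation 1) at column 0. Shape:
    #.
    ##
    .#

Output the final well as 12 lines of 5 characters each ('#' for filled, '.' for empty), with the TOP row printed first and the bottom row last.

Answer: .....
.....
#....
##...
.##..
.####
.##..
.##..
.#...
.#...
##...
###..

Derivation:
Drop 1: J rot0 at col 0 lands with bottom-row=0; cleared 0 line(s) (total 0); column heights now [2 1 1 0 0], max=2
Drop 2: I rot3 at col 1 lands with bottom-row=1; cleared 0 line(s) (total 0); column heights now [2 5 1 0 0], max=5
Drop 3: S rot1 at col 1 lands with bottom-row=4; cleared 0 line(s) (total 0); column heights now [2 7 6 0 0], max=7
Drop 4: J rot0 at col 2 lands with bottom-row=6; cleared 0 line(s) (total 0); column heights now [2 7 8 7 7], max=8
Drop 5: S rot1 at col 0 lands with bottom-row=7; cleared 0 line(s) (total 0); column heights now [10 9 8 7 7], max=10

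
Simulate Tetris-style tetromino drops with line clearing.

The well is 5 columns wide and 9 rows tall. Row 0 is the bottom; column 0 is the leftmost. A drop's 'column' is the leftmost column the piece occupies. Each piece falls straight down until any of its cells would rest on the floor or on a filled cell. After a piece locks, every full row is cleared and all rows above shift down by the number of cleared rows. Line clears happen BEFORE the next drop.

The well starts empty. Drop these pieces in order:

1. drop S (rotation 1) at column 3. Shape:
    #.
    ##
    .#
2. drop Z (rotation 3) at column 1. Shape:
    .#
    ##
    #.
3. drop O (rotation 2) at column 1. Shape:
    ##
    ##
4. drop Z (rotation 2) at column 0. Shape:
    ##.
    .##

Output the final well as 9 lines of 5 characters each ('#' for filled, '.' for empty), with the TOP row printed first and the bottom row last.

Answer: .....
.....
##...
.##..
.##..
.##..
..##.
.####
.#..#

Derivation:
Drop 1: S rot1 at col 3 lands with bottom-row=0; cleared 0 line(s) (total 0); column heights now [0 0 0 3 2], max=3
Drop 2: Z rot3 at col 1 lands with bottom-row=0; cleared 0 line(s) (total 0); column heights now [0 2 3 3 2], max=3
Drop 3: O rot2 at col 1 lands with bottom-row=3; cleared 0 line(s) (total 0); column heights now [0 5 5 3 2], max=5
Drop 4: Z rot2 at col 0 lands with bottom-row=5; cleared 0 line(s) (total 0); column heights now [7 7 6 3 2], max=7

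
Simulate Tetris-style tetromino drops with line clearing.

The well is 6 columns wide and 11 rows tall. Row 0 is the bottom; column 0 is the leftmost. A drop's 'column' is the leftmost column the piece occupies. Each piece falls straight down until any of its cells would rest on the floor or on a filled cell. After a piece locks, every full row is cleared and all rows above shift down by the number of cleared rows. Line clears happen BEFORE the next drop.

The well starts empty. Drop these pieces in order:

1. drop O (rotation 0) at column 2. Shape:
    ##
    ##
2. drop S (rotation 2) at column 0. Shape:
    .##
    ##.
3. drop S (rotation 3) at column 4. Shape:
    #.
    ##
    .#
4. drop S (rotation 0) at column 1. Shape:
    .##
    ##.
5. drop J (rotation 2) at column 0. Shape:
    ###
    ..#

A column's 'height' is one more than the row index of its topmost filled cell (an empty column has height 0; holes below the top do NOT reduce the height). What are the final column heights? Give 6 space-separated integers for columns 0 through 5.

Drop 1: O rot0 at col 2 lands with bottom-row=0; cleared 0 line(s) (total 0); column heights now [0 0 2 2 0 0], max=2
Drop 2: S rot2 at col 0 lands with bottom-row=1; cleared 0 line(s) (total 0); column heights now [2 3 3 2 0 0], max=3
Drop 3: S rot3 at col 4 lands with bottom-row=0; cleared 1 line(s) (total 1); column heights now [0 2 2 1 2 1], max=2
Drop 4: S rot0 at col 1 lands with bottom-row=2; cleared 0 line(s) (total 1); column heights now [0 3 4 4 2 1], max=4
Drop 5: J rot2 at col 0 lands with bottom-row=4; cleared 0 line(s) (total 1); column heights now [6 6 6 4 2 1], max=6

Answer: 6 6 6 4 2 1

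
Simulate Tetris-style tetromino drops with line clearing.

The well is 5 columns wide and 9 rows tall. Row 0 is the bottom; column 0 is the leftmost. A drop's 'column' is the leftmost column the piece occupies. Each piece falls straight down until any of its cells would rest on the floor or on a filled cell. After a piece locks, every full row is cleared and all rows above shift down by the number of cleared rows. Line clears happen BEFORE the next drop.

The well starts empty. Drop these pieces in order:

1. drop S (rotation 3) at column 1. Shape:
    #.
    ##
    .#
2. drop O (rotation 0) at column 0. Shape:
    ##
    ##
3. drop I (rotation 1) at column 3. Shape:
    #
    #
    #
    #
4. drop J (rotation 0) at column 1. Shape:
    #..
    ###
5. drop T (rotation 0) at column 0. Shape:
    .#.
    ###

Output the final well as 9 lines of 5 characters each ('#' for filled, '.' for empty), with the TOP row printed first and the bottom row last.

Drop 1: S rot3 at col 1 lands with bottom-row=0; cleared 0 line(s) (total 0); column heights now [0 3 2 0 0], max=3
Drop 2: O rot0 at col 0 lands with bottom-row=3; cleared 0 line(s) (total 0); column heights now [5 5 2 0 0], max=5
Drop 3: I rot1 at col 3 lands with bottom-row=0; cleared 0 line(s) (total 0); column heights now [5 5 2 4 0], max=5
Drop 4: J rot0 at col 1 lands with bottom-row=5; cleared 0 line(s) (total 0); column heights now [5 7 6 6 0], max=7
Drop 5: T rot0 at col 0 lands with bottom-row=7; cleared 0 line(s) (total 0); column heights now [8 9 8 6 0], max=9

Answer: .#...
###..
.#...
.###.
##...
##.#.
.#.#.
.###.
..##.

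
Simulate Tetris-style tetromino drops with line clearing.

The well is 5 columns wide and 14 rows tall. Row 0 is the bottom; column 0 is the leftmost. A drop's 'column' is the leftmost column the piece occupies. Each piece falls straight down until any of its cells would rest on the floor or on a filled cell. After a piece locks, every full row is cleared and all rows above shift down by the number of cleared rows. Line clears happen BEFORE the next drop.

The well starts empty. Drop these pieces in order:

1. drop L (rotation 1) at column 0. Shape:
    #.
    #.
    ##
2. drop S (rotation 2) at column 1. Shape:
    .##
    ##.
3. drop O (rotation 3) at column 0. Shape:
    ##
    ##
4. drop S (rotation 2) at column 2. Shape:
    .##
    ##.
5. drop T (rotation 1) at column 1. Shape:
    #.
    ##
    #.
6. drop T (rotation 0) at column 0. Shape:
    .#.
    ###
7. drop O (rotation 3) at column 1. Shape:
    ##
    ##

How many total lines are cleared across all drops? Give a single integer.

Answer: 0

Derivation:
Drop 1: L rot1 at col 0 lands with bottom-row=0; cleared 0 line(s) (total 0); column heights now [3 1 0 0 0], max=3
Drop 2: S rot2 at col 1 lands with bottom-row=1; cleared 0 line(s) (total 0); column heights now [3 2 3 3 0], max=3
Drop 3: O rot3 at col 0 lands with bottom-row=3; cleared 0 line(s) (total 0); column heights now [5 5 3 3 0], max=5
Drop 4: S rot2 at col 2 lands with bottom-row=3; cleared 0 line(s) (total 0); column heights now [5 5 4 5 5], max=5
Drop 5: T rot1 at col 1 lands with bottom-row=5; cleared 0 line(s) (total 0); column heights now [5 8 7 5 5], max=8
Drop 6: T rot0 at col 0 lands with bottom-row=8; cleared 0 line(s) (total 0); column heights now [9 10 9 5 5], max=10
Drop 7: O rot3 at col 1 lands with bottom-row=10; cleared 0 line(s) (total 0); column heights now [9 12 12 5 5], max=12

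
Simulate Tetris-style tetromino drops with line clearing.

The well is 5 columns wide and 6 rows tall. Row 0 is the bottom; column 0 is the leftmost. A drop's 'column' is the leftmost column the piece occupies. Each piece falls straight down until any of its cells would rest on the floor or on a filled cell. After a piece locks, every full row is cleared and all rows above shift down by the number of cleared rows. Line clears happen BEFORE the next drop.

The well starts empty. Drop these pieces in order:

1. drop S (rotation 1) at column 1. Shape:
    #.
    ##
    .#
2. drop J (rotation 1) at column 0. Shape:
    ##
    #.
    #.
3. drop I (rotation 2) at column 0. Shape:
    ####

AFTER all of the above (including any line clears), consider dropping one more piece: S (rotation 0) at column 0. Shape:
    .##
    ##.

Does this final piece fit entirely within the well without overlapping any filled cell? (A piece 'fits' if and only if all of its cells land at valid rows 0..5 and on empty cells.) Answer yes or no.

Drop 1: S rot1 at col 1 lands with bottom-row=0; cleared 0 line(s) (total 0); column heights now [0 3 2 0 0], max=3
Drop 2: J rot1 at col 0 lands with bottom-row=1; cleared 0 line(s) (total 0); column heights now [4 4 2 0 0], max=4
Drop 3: I rot2 at col 0 lands with bottom-row=4; cleared 0 line(s) (total 0); column heights now [5 5 5 5 0], max=5
Test piece S rot0 at col 0 (width 3): heights before test = [5 5 5 5 0]; fits = False

Answer: no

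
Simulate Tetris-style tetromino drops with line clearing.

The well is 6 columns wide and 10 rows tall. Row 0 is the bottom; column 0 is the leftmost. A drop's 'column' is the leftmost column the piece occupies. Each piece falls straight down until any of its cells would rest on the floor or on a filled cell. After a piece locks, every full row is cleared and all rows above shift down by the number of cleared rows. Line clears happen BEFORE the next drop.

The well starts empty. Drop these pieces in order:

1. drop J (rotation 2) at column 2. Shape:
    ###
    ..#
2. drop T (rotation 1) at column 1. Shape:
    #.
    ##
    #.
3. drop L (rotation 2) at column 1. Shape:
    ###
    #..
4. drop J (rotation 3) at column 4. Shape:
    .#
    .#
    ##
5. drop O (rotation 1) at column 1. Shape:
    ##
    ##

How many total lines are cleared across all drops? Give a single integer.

Drop 1: J rot2 at col 2 lands with bottom-row=0; cleared 0 line(s) (total 0); column heights now [0 0 2 2 2 0], max=2
Drop 2: T rot1 at col 1 lands with bottom-row=1; cleared 0 line(s) (total 0); column heights now [0 4 3 2 2 0], max=4
Drop 3: L rot2 at col 1 lands with bottom-row=4; cleared 0 line(s) (total 0); column heights now [0 6 6 6 2 0], max=6
Drop 4: J rot3 at col 4 lands with bottom-row=2; cleared 0 line(s) (total 0); column heights now [0 6 6 6 3 5], max=6
Drop 5: O rot1 at col 1 lands with bottom-row=6; cleared 0 line(s) (total 0); column heights now [0 8 8 6 3 5], max=8

Answer: 0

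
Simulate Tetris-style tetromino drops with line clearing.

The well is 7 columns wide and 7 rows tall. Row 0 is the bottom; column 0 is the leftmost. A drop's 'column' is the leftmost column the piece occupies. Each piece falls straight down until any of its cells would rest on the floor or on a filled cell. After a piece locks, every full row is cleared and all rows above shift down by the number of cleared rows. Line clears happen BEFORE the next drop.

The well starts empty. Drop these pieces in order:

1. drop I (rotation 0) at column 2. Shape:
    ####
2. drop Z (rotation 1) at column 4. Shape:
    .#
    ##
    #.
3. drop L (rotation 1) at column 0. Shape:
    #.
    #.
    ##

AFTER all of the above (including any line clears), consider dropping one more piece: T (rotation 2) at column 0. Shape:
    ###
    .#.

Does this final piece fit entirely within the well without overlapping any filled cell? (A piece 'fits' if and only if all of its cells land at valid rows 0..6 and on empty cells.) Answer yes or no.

Drop 1: I rot0 at col 2 lands with bottom-row=0; cleared 0 line(s) (total 0); column heights now [0 0 1 1 1 1 0], max=1
Drop 2: Z rot1 at col 4 lands with bottom-row=1; cleared 0 line(s) (total 0); column heights now [0 0 1 1 3 4 0], max=4
Drop 3: L rot1 at col 0 lands with bottom-row=0; cleared 0 line(s) (total 0); column heights now [3 1 1 1 3 4 0], max=4
Test piece T rot2 at col 0 (width 3): heights before test = [3 1 1 1 3 4 0]; fits = True

Answer: yes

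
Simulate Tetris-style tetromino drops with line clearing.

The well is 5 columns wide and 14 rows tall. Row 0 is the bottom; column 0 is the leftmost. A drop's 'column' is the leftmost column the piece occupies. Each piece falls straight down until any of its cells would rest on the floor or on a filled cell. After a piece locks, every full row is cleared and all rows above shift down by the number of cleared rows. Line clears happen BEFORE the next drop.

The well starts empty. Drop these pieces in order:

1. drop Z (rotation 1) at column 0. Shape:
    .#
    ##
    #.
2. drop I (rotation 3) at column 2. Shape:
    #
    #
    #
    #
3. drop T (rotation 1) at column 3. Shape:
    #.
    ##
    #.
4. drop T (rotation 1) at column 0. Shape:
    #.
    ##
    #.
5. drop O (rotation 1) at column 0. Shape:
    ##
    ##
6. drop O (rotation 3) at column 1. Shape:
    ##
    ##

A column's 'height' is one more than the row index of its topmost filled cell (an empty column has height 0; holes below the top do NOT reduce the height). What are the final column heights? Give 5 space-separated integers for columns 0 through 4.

Drop 1: Z rot1 at col 0 lands with bottom-row=0; cleared 0 line(s) (total 0); column heights now [2 3 0 0 0], max=3
Drop 2: I rot3 at col 2 lands with bottom-row=0; cleared 0 line(s) (total 0); column heights now [2 3 4 0 0], max=4
Drop 3: T rot1 at col 3 lands with bottom-row=0; cleared 1 line(s) (total 1); column heights now [1 2 3 2 0], max=3
Drop 4: T rot1 at col 0 lands with bottom-row=1; cleared 0 line(s) (total 1); column heights now [4 3 3 2 0], max=4
Drop 5: O rot1 at col 0 lands with bottom-row=4; cleared 0 line(s) (total 1); column heights now [6 6 3 2 0], max=6
Drop 6: O rot3 at col 1 lands with bottom-row=6; cleared 0 line(s) (total 1); column heights now [6 8 8 2 0], max=8

Answer: 6 8 8 2 0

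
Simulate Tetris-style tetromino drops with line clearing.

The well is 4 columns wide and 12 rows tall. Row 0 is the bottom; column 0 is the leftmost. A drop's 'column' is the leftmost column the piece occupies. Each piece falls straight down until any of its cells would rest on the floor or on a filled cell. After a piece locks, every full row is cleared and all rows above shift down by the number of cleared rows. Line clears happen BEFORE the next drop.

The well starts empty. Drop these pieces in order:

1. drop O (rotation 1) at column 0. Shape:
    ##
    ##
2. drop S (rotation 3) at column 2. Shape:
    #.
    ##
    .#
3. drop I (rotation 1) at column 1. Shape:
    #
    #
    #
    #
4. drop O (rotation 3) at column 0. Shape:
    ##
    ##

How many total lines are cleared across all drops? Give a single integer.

Answer: 1

Derivation:
Drop 1: O rot1 at col 0 lands with bottom-row=0; cleared 0 line(s) (total 0); column heights now [2 2 0 0], max=2
Drop 2: S rot3 at col 2 lands with bottom-row=0; cleared 1 line(s) (total 1); column heights now [1 1 2 1], max=2
Drop 3: I rot1 at col 1 lands with bottom-row=1; cleared 0 line(s) (total 1); column heights now [1 5 2 1], max=5
Drop 4: O rot3 at col 0 lands with bottom-row=5; cleared 0 line(s) (total 1); column heights now [7 7 2 1], max=7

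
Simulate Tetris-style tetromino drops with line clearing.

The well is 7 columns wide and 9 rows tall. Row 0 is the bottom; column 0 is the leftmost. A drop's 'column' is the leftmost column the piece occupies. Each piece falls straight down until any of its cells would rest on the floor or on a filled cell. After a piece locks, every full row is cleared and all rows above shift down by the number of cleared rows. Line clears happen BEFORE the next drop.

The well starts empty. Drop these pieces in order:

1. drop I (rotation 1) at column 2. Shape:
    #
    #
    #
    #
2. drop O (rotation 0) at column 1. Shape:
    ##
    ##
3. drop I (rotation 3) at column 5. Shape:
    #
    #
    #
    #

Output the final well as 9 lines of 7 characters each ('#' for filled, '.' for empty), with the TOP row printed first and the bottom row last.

Drop 1: I rot1 at col 2 lands with bottom-row=0; cleared 0 line(s) (total 0); column heights now [0 0 4 0 0 0 0], max=4
Drop 2: O rot0 at col 1 lands with bottom-row=4; cleared 0 line(s) (total 0); column heights now [0 6 6 0 0 0 0], max=6
Drop 3: I rot3 at col 5 lands with bottom-row=0; cleared 0 line(s) (total 0); column heights now [0 6 6 0 0 4 0], max=6

Answer: .......
.......
.......
.##....
.##....
..#..#.
..#..#.
..#..#.
..#..#.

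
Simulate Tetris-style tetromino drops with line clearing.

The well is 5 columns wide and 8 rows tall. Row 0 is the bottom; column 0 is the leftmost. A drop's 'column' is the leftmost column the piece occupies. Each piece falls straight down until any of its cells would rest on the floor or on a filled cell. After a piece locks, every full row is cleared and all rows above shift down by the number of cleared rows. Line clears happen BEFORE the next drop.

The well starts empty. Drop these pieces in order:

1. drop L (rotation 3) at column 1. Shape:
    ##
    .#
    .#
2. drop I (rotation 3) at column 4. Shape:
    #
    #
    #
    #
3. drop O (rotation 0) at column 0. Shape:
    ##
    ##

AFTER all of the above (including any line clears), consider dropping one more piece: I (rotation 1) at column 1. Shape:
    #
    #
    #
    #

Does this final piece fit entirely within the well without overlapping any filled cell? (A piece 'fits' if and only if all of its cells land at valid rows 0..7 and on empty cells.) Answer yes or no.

Answer: no

Derivation:
Drop 1: L rot3 at col 1 lands with bottom-row=0; cleared 0 line(s) (total 0); column heights now [0 3 3 0 0], max=3
Drop 2: I rot3 at col 4 lands with bottom-row=0; cleared 0 line(s) (total 0); column heights now [0 3 3 0 4], max=4
Drop 3: O rot0 at col 0 lands with bottom-row=3; cleared 0 line(s) (total 0); column heights now [5 5 3 0 4], max=5
Test piece I rot1 at col 1 (width 1): heights before test = [5 5 3 0 4]; fits = False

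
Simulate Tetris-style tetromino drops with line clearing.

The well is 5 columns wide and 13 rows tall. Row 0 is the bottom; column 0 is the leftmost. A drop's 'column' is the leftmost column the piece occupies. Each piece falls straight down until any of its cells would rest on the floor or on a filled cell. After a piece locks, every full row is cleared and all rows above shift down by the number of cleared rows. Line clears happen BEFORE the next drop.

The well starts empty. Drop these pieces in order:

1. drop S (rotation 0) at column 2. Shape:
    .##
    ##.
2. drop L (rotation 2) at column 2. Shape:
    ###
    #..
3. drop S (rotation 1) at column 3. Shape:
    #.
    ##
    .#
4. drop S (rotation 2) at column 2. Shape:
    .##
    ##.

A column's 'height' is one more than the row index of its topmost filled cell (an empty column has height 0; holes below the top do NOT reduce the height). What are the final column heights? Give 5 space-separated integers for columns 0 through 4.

Drop 1: S rot0 at col 2 lands with bottom-row=0; cleared 0 line(s) (total 0); column heights now [0 0 1 2 2], max=2
Drop 2: L rot2 at col 2 lands with bottom-row=1; cleared 0 line(s) (total 0); column heights now [0 0 3 3 3], max=3
Drop 3: S rot1 at col 3 lands with bottom-row=3; cleared 0 line(s) (total 0); column heights now [0 0 3 6 5], max=6
Drop 4: S rot2 at col 2 lands with bottom-row=6; cleared 0 line(s) (total 0); column heights now [0 0 7 8 8], max=8

Answer: 0 0 7 8 8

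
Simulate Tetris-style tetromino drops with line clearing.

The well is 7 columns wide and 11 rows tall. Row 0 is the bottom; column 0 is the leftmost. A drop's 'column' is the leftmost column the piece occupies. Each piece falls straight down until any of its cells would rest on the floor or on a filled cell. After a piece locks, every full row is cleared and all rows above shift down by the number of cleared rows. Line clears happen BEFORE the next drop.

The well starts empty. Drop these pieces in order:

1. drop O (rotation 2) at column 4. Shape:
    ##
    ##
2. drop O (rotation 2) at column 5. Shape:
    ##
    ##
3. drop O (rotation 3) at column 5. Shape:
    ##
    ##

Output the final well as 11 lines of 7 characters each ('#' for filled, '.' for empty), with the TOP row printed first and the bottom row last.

Answer: .......
.......
.......
.......
.......
.....##
.....##
.....##
.....##
....##.
....##.

Derivation:
Drop 1: O rot2 at col 4 lands with bottom-row=0; cleared 0 line(s) (total 0); column heights now [0 0 0 0 2 2 0], max=2
Drop 2: O rot2 at col 5 lands with bottom-row=2; cleared 0 line(s) (total 0); column heights now [0 0 0 0 2 4 4], max=4
Drop 3: O rot3 at col 5 lands with bottom-row=4; cleared 0 line(s) (total 0); column heights now [0 0 0 0 2 6 6], max=6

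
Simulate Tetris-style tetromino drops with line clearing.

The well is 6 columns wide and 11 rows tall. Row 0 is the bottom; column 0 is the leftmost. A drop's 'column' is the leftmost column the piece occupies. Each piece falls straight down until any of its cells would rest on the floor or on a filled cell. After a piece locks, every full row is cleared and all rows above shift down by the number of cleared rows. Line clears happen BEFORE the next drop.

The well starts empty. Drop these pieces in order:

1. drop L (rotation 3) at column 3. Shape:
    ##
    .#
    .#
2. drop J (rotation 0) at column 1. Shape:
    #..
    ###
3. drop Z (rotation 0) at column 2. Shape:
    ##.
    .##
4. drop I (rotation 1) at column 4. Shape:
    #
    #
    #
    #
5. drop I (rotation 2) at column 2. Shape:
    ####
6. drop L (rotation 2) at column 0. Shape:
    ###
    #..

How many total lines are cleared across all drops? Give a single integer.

Answer: 0

Derivation:
Drop 1: L rot3 at col 3 lands with bottom-row=0; cleared 0 line(s) (total 0); column heights now [0 0 0 3 3 0], max=3
Drop 2: J rot0 at col 1 lands with bottom-row=3; cleared 0 line(s) (total 0); column heights now [0 5 4 4 3 0], max=5
Drop 3: Z rot0 at col 2 lands with bottom-row=4; cleared 0 line(s) (total 0); column heights now [0 5 6 6 5 0], max=6
Drop 4: I rot1 at col 4 lands with bottom-row=5; cleared 0 line(s) (total 0); column heights now [0 5 6 6 9 0], max=9
Drop 5: I rot2 at col 2 lands with bottom-row=9; cleared 0 line(s) (total 0); column heights now [0 5 10 10 10 10], max=10
Drop 6: L rot2 at col 0 lands with bottom-row=9; cleared 0 line(s) (total 0); column heights now [11 11 11 10 10 10], max=11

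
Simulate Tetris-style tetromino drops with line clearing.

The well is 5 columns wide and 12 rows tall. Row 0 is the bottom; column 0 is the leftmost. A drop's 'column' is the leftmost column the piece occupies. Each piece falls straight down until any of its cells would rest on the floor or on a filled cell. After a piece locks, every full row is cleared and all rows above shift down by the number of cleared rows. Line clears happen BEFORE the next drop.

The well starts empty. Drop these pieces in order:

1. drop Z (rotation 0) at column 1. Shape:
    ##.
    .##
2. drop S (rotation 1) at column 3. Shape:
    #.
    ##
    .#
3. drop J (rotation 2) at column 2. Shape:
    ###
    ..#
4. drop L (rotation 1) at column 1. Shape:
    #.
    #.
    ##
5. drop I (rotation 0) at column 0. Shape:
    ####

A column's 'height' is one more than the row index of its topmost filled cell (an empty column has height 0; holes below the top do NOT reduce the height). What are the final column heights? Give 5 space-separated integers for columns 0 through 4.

Answer: 8 8 8 8 4

Derivation:
Drop 1: Z rot0 at col 1 lands with bottom-row=0; cleared 0 line(s) (total 0); column heights now [0 2 2 1 0], max=2
Drop 2: S rot1 at col 3 lands with bottom-row=0; cleared 0 line(s) (total 0); column heights now [0 2 2 3 2], max=3
Drop 3: J rot2 at col 2 lands with bottom-row=2; cleared 0 line(s) (total 0); column heights now [0 2 4 4 4], max=4
Drop 4: L rot1 at col 1 lands with bottom-row=4; cleared 0 line(s) (total 0); column heights now [0 7 5 4 4], max=7
Drop 5: I rot0 at col 0 lands with bottom-row=7; cleared 0 line(s) (total 0); column heights now [8 8 8 8 4], max=8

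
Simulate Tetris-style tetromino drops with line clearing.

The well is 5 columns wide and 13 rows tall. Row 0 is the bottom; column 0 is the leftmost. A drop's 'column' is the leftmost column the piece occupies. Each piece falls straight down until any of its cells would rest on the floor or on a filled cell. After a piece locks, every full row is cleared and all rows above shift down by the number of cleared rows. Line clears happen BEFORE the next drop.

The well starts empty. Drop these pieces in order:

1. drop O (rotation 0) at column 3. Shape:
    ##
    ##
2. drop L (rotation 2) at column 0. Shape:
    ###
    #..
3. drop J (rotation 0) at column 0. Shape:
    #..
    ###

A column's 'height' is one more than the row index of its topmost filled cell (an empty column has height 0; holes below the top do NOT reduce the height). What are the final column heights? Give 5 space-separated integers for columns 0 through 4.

Drop 1: O rot0 at col 3 lands with bottom-row=0; cleared 0 line(s) (total 0); column heights now [0 0 0 2 2], max=2
Drop 2: L rot2 at col 0 lands with bottom-row=0; cleared 1 line(s) (total 1); column heights now [1 0 0 1 1], max=1
Drop 3: J rot0 at col 0 lands with bottom-row=1; cleared 0 line(s) (total 1); column heights now [3 2 2 1 1], max=3

Answer: 3 2 2 1 1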